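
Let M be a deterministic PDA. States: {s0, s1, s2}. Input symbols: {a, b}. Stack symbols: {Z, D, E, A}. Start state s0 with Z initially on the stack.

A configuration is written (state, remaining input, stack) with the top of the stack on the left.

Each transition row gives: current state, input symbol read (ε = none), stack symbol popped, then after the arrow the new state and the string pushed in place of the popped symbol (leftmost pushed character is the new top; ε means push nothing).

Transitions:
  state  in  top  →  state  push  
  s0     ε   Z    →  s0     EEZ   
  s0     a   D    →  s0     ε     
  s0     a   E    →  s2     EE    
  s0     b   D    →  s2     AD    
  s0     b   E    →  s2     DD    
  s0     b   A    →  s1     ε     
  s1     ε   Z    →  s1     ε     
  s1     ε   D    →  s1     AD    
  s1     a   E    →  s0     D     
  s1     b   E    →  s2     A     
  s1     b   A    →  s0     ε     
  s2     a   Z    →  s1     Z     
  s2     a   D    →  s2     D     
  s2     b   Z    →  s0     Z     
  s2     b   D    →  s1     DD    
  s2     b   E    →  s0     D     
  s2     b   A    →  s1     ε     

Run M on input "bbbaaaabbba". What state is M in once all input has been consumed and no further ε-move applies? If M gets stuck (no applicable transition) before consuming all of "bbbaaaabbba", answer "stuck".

(s0, bbbaaaabbba, Z)
  ε-move, top Z: go to s0, push EEZ → (s0, bbbaaaabbba, EEZ)
  read b, top E: go to s2, push DD → (s2, bbaaaabbba, DDEZ)
  read b, top D: go to s1, push DD → (s1, baaaabbba, DDDEZ)
  ε-move, top D: go to s1, push AD → (s1, baaaabbba, ADDDEZ)
  read b, top A: go to s0, push ε → (s0, aaaabbba, DDDEZ)
  read a, top D: go to s0, push ε → (s0, aaabbba, DDEZ)
  read a, top D: go to s0, push ε → (s0, aabbba, DEZ)
  read a, top D: go to s0, push ε → (s0, abbba, EZ)
  read a, top E: go to s2, push EE → (s2, bbba, EEZ)
  read b, top E: go to s0, push D → (s0, bba, DEZ)
  read b, top D: go to s2, push AD → (s2, ba, ADEZ)
  read b, top A: go to s1, push ε → (s1, a, DEZ)
  ε-move, top D: go to s1, push AD → (s1, a, ADEZ)
No transition for (s1, a, top A); M blocks with input a remaining.

stuck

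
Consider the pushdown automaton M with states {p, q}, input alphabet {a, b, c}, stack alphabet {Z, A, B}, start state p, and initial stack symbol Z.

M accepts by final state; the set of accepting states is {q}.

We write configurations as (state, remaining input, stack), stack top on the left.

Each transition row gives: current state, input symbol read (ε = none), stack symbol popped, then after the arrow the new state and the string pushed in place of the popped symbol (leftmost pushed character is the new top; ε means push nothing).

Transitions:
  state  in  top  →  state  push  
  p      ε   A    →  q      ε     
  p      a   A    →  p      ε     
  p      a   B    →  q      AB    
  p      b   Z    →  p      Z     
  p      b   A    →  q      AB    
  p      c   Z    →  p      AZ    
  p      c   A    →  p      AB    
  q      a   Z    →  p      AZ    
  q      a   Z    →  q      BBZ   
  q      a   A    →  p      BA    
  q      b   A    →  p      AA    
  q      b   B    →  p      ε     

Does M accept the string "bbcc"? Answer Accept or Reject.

One accepting computation: (p, bbcc, Z) ⊢ (p, bcc, Z) ⊢ (p, cc, Z) ⊢ (p, c, AZ) ⊢ (p, ε, ABZ) ⊢ (q, ε, BZ)
All input consumed and state q ∈ F.

Accept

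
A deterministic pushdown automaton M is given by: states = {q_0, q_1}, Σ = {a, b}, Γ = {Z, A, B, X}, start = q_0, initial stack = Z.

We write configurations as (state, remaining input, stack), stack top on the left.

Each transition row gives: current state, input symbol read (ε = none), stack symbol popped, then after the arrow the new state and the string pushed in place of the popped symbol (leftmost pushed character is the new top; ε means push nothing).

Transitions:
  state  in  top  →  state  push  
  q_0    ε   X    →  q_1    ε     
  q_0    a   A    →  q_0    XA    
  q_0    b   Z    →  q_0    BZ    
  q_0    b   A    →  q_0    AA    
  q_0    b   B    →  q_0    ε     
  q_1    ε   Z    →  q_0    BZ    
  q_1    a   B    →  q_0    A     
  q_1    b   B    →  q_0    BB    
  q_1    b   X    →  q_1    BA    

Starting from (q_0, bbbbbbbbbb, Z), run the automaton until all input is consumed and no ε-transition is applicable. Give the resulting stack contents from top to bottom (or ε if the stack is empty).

(q_0, bbbbbbbbbb, Z)
  read b, top Z: go to q_0, push BZ → (q_0, bbbbbbbbb, BZ)
  read b, top B: go to q_0, push ε → (q_0, bbbbbbbb, Z)
  read b, top Z: go to q_0, push BZ → (q_0, bbbbbbb, BZ)
  read b, top B: go to q_0, push ε → (q_0, bbbbbb, Z)
  read b, top Z: go to q_0, push BZ → (q_0, bbbbb, BZ)
  read b, top B: go to q_0, push ε → (q_0, bbbb, Z)
  read b, top Z: go to q_0, push BZ → (q_0, bbb, BZ)
  read b, top B: go to q_0, push ε → (q_0, bb, Z)
  read b, top Z: go to q_0, push BZ → (q_0, b, BZ)
  read b, top B: go to q_0, push ε → (q_0, ε, Z)
All input consumed in state q_0 with stack Z.

Z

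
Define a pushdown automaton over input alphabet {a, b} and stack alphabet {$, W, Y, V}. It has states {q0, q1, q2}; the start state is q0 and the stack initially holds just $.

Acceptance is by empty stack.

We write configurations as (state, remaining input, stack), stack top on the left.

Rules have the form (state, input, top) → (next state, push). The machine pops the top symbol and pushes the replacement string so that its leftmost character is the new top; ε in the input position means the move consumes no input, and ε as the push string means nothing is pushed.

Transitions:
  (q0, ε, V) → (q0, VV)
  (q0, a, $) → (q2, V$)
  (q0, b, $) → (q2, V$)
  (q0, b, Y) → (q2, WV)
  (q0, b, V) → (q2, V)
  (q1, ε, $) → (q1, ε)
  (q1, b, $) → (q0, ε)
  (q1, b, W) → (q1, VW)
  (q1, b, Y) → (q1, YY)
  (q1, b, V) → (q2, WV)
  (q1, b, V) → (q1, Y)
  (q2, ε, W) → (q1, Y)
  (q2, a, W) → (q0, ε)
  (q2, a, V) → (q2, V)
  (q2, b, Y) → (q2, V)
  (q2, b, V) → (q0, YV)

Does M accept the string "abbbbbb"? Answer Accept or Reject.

No computation consumes all input and empties the stack.

Reject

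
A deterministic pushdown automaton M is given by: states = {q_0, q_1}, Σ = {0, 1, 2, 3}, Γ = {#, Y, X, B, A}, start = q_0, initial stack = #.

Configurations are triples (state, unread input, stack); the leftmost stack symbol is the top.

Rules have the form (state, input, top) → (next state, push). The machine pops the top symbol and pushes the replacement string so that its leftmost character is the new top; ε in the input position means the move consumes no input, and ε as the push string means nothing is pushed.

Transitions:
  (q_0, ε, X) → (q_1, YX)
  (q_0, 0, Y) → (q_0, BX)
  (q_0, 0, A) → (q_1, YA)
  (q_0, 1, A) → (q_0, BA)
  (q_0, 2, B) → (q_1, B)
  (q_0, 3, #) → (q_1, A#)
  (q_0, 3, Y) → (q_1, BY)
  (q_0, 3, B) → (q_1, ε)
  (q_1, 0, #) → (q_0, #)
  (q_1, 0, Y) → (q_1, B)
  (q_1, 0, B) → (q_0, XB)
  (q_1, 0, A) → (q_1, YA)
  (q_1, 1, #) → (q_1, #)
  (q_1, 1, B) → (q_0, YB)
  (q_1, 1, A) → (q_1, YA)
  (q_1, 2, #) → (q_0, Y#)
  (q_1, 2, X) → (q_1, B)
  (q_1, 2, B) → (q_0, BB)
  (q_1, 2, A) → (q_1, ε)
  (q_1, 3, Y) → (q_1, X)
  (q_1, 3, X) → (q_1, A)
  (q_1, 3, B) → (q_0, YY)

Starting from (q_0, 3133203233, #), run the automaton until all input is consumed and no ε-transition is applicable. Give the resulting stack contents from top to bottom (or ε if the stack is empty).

(q_0, 3133203233, #)
  read 3, top #: go to q_1, push A# → (q_1, 133203233, A#)
  read 1, top A: go to q_1, push YA → (q_1, 33203233, YA#)
  read 3, top Y: go to q_1, push X → (q_1, 3203233, XA#)
  read 3, top X: go to q_1, push A → (q_1, 203233, AA#)
  read 2, top A: go to q_1, push ε → (q_1, 03233, A#)
  read 0, top A: go to q_1, push YA → (q_1, 3233, YA#)
  read 3, top Y: go to q_1, push X → (q_1, 233, XA#)
  read 2, top X: go to q_1, push B → (q_1, 33, BA#)
  read 3, top B: go to q_0, push YY → (q_0, 3, YYA#)
  read 3, top Y: go to q_1, push BY → (q_1, ε, BYYA#)
All input consumed in state q_1 with stack BYYA#.

BYYA#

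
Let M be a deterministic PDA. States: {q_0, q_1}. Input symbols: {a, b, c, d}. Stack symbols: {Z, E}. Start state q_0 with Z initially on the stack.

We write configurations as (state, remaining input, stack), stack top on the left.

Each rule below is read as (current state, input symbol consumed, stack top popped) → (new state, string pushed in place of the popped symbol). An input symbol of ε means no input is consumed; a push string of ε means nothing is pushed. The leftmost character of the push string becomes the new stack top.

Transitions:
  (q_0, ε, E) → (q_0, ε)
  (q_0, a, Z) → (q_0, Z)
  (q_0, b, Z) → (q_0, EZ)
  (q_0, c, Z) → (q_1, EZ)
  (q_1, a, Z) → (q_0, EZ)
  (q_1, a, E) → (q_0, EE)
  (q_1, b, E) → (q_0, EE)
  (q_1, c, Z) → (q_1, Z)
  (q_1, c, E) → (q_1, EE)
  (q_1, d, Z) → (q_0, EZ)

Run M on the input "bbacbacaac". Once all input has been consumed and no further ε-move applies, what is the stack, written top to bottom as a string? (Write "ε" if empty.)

(q_0, bbacbacaac, Z)
  read b, top Z: go to q_0, push EZ → (q_0, bacbacaac, EZ)
  ε-move, top E: go to q_0, push ε → (q_0, bacbacaac, Z)
  read b, top Z: go to q_0, push EZ → (q_0, acbacaac, EZ)
  ε-move, top E: go to q_0, push ε → (q_0, acbacaac, Z)
  read a, top Z: go to q_0, push Z → (q_0, cbacaac, Z)
  read c, top Z: go to q_1, push EZ → (q_1, bacaac, EZ)
  read b, top E: go to q_0, push EE → (q_0, acaac, EEZ)
  ε-move, top E: go to q_0, push ε → (q_0, acaac, EZ)
  ε-move, top E: go to q_0, push ε → (q_0, acaac, Z)
  read a, top Z: go to q_0, push Z → (q_0, caac, Z)
  read c, top Z: go to q_1, push EZ → (q_1, aac, EZ)
  read a, top E: go to q_0, push EE → (q_0, ac, EEZ)
  ε-move, top E: go to q_0, push ε → (q_0, ac, EZ)
  ε-move, top E: go to q_0, push ε → (q_0, ac, Z)
  read a, top Z: go to q_0, push Z → (q_0, c, Z)
  read c, top Z: go to q_1, push EZ → (q_1, ε, EZ)
All input consumed in state q_1 with stack EZ.

EZ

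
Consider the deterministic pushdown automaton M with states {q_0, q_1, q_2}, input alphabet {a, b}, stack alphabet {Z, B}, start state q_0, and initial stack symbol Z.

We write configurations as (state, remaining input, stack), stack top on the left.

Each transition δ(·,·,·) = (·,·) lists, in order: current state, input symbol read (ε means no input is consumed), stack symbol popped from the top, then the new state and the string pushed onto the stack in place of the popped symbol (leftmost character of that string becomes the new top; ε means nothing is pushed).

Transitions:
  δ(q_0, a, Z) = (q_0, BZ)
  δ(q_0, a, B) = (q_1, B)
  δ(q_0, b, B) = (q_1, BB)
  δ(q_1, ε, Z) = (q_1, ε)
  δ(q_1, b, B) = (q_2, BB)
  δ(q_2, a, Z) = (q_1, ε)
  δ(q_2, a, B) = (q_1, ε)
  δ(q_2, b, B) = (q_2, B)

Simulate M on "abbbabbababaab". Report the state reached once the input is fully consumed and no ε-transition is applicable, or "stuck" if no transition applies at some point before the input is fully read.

stuck

(q_0, abbbabbababaab, Z)
  read a, top Z: go to q_0, push BZ → (q_0, bbbabbababaab, BZ)
  read b, top B: go to q_1, push BB → (q_1, bbabbababaab, BBZ)
  read b, top B: go to q_2, push BB → (q_2, babbababaab, BBBZ)
  read b, top B: go to q_2, push B → (q_2, abbababaab, BBBZ)
  read a, top B: go to q_1, push ε → (q_1, bbababaab, BBZ)
  read b, top B: go to q_2, push BB → (q_2, bababaab, BBBZ)
  read b, top B: go to q_2, push B → (q_2, ababaab, BBBZ)
  read a, top B: go to q_1, push ε → (q_1, babaab, BBZ)
  read b, top B: go to q_2, push BB → (q_2, abaab, BBBZ)
  read a, top B: go to q_1, push ε → (q_1, baab, BBZ)
  read b, top B: go to q_2, push BB → (q_2, aab, BBBZ)
  read a, top B: go to q_1, push ε → (q_1, ab, BBZ)
No transition for (q_1, a, top B); M blocks with input ab remaining.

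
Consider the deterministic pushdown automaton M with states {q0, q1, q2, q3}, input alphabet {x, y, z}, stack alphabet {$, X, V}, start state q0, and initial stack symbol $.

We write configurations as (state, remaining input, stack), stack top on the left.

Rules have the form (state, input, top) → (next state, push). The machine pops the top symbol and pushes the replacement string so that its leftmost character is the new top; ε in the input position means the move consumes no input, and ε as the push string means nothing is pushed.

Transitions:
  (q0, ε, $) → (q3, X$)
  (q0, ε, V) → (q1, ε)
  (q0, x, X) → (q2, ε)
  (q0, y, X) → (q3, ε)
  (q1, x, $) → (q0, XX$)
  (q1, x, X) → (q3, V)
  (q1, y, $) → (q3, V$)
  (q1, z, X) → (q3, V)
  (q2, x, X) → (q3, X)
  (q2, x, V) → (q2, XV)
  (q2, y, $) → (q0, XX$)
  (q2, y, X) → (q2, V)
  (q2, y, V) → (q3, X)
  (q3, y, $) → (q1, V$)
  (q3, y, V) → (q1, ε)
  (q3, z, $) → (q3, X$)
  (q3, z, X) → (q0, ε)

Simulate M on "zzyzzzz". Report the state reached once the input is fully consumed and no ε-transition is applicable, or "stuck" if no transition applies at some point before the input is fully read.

(q0, zzyzzzz, $)
  ε-move, top $: go to q3, push X$ → (q3, zzyzzzz, X$)
  read z, top X: go to q0, push ε → (q0, zyzzzz, $)
  ε-move, top $: go to q3, push X$ → (q3, zyzzzz, X$)
  read z, top X: go to q0, push ε → (q0, yzzzz, $)
  ε-move, top $: go to q3, push X$ → (q3, yzzzz, X$)
No transition for (q3, y, top X); M blocks with input yzzzz remaining.

stuck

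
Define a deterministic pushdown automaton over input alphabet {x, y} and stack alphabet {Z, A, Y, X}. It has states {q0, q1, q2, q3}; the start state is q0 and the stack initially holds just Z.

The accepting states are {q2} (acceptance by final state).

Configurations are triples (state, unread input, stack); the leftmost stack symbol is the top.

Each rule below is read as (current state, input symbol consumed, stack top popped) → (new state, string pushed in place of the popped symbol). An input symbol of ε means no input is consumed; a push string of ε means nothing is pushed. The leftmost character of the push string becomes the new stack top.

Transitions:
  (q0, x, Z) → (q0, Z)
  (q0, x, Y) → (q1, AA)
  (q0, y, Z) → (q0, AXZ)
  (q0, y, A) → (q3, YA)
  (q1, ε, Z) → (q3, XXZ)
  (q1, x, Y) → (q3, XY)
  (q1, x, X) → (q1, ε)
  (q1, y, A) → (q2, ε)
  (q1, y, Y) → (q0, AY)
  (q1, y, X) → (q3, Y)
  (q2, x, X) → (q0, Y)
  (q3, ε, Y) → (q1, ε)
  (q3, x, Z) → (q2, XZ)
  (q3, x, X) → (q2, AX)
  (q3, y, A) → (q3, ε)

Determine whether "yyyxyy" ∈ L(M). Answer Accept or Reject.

(q0, yyyxyy, Z)
  read y, top Z: go to q0, push AXZ → (q0, yyxyy, AXZ)
  read y, top A: go to q3, push YA → (q3, yxyy, YAXZ)
  ε-move, top Y: go to q1, push ε → (q1, yxyy, AXZ)
  read y, top A: go to q2, push ε → (q2, xyy, XZ)
  read x, top X: go to q0, push Y → (q0, yy, YZ)
No transition applies at (q0, yy, YZ); input not fully consumed.

Reject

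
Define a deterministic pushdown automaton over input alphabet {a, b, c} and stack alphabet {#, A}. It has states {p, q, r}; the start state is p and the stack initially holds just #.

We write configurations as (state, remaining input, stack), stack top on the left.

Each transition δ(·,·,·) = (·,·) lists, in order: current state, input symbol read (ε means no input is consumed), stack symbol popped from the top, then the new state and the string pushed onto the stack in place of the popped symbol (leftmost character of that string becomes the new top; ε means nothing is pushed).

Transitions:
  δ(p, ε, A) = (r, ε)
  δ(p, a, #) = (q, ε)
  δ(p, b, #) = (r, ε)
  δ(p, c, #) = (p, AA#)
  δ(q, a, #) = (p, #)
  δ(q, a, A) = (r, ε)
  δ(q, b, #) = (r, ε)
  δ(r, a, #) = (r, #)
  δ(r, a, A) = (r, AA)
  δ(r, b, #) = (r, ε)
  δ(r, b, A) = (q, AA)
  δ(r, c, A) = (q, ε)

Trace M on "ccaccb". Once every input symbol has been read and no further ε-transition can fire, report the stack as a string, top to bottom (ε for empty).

ε

(p, ccaccb, #)
  read c, top #: go to p, push AA# → (p, caccb, AA#)
  ε-move, top A: go to r, push ε → (r, caccb, A#)
  read c, top A: go to q, push ε → (q, accb, #)
  read a, top #: go to p, push # → (p, ccb, #)
  read c, top #: go to p, push AA# → (p, cb, AA#)
  ε-move, top A: go to r, push ε → (r, cb, A#)
  read c, top A: go to q, push ε → (q, b, #)
  read b, top #: go to r, push ε → (r, ε, ε)
All input consumed in state r with stack ε.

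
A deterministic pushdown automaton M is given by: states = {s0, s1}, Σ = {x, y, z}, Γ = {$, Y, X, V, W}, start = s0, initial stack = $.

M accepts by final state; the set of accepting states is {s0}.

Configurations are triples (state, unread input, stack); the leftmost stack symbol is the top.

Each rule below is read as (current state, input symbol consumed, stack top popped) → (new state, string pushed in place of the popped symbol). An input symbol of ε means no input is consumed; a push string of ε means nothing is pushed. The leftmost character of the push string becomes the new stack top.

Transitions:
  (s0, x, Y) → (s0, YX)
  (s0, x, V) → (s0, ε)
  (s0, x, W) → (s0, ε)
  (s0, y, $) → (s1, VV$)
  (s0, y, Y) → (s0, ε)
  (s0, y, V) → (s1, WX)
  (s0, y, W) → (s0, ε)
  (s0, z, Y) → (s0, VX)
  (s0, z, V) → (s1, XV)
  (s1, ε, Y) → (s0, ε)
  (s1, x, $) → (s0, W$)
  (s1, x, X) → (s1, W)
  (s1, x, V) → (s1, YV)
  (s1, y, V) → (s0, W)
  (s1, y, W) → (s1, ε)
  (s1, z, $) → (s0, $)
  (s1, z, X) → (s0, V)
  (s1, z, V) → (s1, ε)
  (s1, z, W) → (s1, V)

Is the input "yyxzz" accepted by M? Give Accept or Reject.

Accept

(s0, yyxzz, $)
  read y, top $: go to s1, push VV$ → (s1, yxzz, VV$)
  read y, top V: go to s0, push W → (s0, xzz, WV$)
  read x, top W: go to s0, push ε → (s0, zz, V$)
  read z, top V: go to s1, push XV → (s1, z, XV$)
  read z, top X: go to s0, push V → (s0, ε, VV$)
All input consumed; state s0 ∈ F.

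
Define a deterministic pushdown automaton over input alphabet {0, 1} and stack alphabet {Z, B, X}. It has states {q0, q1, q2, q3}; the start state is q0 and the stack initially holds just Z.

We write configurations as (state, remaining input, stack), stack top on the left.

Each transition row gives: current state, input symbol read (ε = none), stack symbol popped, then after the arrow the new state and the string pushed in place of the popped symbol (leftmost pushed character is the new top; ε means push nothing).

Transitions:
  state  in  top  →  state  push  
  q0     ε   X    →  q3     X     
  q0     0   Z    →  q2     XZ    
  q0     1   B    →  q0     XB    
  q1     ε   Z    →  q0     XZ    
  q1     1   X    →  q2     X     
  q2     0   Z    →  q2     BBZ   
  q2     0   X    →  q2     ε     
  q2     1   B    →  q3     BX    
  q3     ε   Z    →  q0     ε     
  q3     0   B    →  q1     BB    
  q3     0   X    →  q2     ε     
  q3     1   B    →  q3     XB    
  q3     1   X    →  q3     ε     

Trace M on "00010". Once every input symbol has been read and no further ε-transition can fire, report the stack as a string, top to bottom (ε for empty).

(q0, 00010, Z)
  read 0, top Z: go to q2, push XZ → (q2, 0010, XZ)
  read 0, top X: go to q2, push ε → (q2, 010, Z)
  read 0, top Z: go to q2, push BBZ → (q2, 10, BBZ)
  read 1, top B: go to q3, push BX → (q3, 0, BXBZ)
  read 0, top B: go to q1, push BB → (q1, ε, BBXBZ)
All input consumed in state q1 with stack BBXBZ.

BBXBZ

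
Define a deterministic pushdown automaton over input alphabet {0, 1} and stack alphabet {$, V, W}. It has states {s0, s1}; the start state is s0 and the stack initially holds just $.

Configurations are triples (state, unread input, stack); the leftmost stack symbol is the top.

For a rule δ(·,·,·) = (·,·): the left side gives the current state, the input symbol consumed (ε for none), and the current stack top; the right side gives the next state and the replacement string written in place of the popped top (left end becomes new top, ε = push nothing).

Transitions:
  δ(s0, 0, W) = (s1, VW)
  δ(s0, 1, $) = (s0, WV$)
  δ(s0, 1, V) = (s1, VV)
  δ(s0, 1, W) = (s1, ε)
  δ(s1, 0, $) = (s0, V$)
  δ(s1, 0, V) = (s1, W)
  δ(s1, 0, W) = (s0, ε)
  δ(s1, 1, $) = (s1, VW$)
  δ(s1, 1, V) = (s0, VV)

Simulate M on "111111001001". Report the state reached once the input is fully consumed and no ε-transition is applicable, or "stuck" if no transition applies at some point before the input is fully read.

s1

(s0, 111111001001, $)
  read 1, top $: go to s0, push WV$ → (s0, 11111001001, WV$)
  read 1, top W: go to s1, push ε → (s1, 1111001001, V$)
  read 1, top V: go to s0, push VV → (s0, 111001001, VV$)
  read 1, top V: go to s1, push VV → (s1, 11001001, VVV$)
  read 1, top V: go to s0, push VV → (s0, 1001001, VVVV$)
  read 1, top V: go to s1, push VV → (s1, 001001, VVVVV$)
  read 0, top V: go to s1, push W → (s1, 01001, WVVVV$)
  read 0, top W: go to s0, push ε → (s0, 1001, VVVV$)
  read 1, top V: go to s1, push VV → (s1, 001, VVVVV$)
  read 0, top V: go to s1, push W → (s1, 01, WVVVV$)
  read 0, top W: go to s0, push ε → (s0, 1, VVVV$)
  read 1, top V: go to s1, push VV → (s1, ε, VVVVV$)
All input consumed; M is in state s1.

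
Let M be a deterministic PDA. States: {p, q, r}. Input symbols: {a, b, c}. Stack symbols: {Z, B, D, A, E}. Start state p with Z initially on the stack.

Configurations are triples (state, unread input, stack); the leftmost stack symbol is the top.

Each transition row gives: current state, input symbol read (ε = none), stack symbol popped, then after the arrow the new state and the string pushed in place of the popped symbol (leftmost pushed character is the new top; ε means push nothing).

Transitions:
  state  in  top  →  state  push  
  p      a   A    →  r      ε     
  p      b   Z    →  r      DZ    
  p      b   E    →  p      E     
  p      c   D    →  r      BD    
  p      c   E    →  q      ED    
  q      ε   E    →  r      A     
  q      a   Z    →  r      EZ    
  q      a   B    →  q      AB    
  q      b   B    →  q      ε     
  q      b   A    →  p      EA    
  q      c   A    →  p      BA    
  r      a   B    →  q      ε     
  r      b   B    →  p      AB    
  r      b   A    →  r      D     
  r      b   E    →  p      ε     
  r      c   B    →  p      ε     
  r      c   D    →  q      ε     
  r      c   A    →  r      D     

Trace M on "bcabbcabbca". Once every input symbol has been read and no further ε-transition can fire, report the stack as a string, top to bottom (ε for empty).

(p, bcabbcabbca, Z)
  read b, top Z: go to r, push DZ → (r, cabbcabbca, DZ)
  read c, top D: go to q, push ε → (q, abbcabbca, Z)
  read a, top Z: go to r, push EZ → (r, bbcabbca, EZ)
  read b, top E: go to p, push ε → (p, bcabbca, Z)
  read b, top Z: go to r, push DZ → (r, cabbca, DZ)
  read c, top D: go to q, push ε → (q, abbca, Z)
  read a, top Z: go to r, push EZ → (r, bbca, EZ)
  read b, top E: go to p, push ε → (p, bca, Z)
  read b, top Z: go to r, push DZ → (r, ca, DZ)
  read c, top D: go to q, push ε → (q, a, Z)
  read a, top Z: go to r, push EZ → (r, ε, EZ)
All input consumed in state r with stack EZ.

EZ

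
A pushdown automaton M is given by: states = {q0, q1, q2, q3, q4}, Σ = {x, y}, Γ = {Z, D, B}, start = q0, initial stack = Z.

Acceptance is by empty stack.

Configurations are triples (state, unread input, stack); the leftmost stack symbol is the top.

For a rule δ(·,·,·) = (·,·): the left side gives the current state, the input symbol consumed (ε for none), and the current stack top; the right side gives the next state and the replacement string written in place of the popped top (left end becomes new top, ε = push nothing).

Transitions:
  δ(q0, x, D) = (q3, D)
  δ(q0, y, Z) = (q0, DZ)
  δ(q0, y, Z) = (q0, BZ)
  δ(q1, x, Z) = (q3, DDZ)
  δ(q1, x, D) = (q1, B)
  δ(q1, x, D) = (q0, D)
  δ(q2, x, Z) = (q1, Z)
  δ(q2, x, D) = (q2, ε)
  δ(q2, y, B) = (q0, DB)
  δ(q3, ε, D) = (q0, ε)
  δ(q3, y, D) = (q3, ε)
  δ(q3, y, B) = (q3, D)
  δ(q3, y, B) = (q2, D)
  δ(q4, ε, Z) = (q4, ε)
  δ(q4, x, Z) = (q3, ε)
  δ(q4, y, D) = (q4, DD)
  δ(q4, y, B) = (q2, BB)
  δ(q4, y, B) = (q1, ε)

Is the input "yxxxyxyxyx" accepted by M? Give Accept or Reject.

No computation consumes all input and empties the stack.

Reject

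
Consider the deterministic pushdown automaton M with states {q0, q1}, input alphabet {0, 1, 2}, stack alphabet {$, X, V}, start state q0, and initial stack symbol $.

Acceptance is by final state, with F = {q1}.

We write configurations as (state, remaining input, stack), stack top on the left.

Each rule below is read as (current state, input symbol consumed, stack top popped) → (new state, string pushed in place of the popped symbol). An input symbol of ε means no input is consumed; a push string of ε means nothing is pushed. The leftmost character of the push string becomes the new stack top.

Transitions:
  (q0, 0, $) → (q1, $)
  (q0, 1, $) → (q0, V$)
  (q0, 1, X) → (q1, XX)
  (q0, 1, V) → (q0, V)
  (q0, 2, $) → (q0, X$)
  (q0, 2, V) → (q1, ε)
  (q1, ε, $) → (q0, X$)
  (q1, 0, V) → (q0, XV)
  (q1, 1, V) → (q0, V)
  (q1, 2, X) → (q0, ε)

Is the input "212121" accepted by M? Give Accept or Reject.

Accept

(q0, 212121, $)
  read 2, top $: go to q0, push X$ → (q0, 12121, X$)
  read 1, top X: go to q1, push XX → (q1, 2121, XX$)
  read 2, top X: go to q0, push ε → (q0, 121, X$)
  read 1, top X: go to q1, push XX → (q1, 21, XX$)
  read 2, top X: go to q0, push ε → (q0, 1, X$)
  read 1, top X: go to q1, push XX → (q1, ε, XX$)
All input consumed; state q1 ∈ F.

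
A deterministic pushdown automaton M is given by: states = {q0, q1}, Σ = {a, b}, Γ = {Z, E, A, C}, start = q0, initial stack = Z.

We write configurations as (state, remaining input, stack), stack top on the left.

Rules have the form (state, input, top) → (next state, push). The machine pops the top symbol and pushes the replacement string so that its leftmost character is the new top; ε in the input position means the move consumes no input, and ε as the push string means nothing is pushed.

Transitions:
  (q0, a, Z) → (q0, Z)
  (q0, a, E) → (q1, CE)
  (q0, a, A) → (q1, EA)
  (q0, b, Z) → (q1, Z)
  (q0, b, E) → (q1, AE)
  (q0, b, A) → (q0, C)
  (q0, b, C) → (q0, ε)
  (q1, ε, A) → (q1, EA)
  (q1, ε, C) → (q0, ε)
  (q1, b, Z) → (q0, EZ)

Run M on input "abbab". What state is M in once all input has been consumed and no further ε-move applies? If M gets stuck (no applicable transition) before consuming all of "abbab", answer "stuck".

(q0, abbab, Z) ⊢ (q0, bbab, Z) ⊢ (q1, bab, Z) ⊢ (q0, ab, EZ) ⊢ (q1, b, CEZ) ⊢ (q0, b, EZ) ⊢ (q1, ε, AEZ) ⊢ (q1, ε, EAEZ)
All input consumed; M is in state q1.

q1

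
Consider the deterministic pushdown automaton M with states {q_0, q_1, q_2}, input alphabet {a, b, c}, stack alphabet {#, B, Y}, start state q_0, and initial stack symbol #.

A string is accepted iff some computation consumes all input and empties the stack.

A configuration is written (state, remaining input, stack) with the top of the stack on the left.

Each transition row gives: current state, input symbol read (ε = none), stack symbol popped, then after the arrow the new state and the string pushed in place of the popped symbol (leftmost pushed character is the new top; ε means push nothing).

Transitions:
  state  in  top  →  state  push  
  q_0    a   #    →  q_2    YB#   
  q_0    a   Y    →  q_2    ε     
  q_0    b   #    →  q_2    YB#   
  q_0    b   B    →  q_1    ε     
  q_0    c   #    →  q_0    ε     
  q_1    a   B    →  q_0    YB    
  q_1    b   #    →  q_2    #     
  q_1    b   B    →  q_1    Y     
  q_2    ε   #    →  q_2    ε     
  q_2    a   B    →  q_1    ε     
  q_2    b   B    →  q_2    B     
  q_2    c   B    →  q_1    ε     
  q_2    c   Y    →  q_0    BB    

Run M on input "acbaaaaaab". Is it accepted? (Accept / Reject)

(q_0, acbaaaaaab, #) ⊢ (q_2, cbaaaaaab, YB#) ⊢ (q_0, baaaaaab, BBB#) ⊢ (q_1, aaaaaab, BB#) ⊢ (q_0, aaaaab, YBB#) ⊢ (q_2, aaaab, BB#) ⊢ (q_1, aaab, B#) ⊢ (q_0, aab, YB#) ⊢ (q_2, ab, B#) ⊢ (q_1, b, #) ⊢ (q_2, ε, #) ⊢ (q_2, ε, ε)
All input consumed and the stack is empty.

Accept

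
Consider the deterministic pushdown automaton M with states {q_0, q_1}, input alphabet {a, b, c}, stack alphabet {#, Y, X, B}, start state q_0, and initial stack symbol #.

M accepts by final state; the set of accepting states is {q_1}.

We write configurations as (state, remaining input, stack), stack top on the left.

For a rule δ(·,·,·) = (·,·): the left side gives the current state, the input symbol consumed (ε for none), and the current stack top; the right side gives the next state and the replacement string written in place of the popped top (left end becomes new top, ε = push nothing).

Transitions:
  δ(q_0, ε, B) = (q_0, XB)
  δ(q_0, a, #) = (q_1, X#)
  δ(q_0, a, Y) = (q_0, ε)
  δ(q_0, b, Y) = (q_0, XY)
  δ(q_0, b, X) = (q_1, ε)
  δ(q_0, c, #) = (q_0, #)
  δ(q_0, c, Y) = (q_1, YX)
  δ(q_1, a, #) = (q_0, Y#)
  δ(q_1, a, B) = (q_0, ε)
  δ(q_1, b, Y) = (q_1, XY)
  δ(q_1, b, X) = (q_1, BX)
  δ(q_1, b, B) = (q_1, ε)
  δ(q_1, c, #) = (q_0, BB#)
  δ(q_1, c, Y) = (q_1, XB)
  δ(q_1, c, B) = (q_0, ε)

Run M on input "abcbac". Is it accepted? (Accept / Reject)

(q_0, abcbac, #)
  read a, top #: go to q_1, push X# → (q_1, bcbac, X#)
  read b, top X: go to q_1, push BX → (q_1, cbac, BX#)
  read c, top B: go to q_0, push ε → (q_0, bac, X#)
  read b, top X: go to q_1, push ε → (q_1, ac, #)
  read a, top #: go to q_0, push Y# → (q_0, c, Y#)
  read c, top Y: go to q_1, push YX → (q_1, ε, YX#)
All input consumed; state q_1 ∈ F.

Accept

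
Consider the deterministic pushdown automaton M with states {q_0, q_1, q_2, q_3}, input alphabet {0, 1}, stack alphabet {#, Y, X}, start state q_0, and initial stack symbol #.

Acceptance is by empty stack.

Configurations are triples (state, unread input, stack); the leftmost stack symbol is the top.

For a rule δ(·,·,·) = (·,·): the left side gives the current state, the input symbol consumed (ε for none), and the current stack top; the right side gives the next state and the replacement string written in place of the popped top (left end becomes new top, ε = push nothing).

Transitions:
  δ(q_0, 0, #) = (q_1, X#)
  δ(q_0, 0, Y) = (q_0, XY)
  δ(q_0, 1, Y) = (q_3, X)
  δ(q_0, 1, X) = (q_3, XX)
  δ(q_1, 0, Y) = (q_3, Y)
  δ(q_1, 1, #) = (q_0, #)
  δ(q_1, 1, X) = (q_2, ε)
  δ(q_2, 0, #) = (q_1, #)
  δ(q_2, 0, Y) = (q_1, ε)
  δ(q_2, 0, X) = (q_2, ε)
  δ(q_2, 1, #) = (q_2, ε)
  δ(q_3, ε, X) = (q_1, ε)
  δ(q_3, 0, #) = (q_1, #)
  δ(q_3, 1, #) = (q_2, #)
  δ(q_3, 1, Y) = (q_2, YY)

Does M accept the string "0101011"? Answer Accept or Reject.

Accept

(q_0, 0101011, #)
  read 0, top #: go to q_1, push X# → (q_1, 101011, X#)
  read 1, top X: go to q_2, push ε → (q_2, 01011, #)
  read 0, top #: go to q_1, push # → (q_1, 1011, #)
  read 1, top #: go to q_0, push # → (q_0, 011, #)
  read 0, top #: go to q_1, push X# → (q_1, 11, X#)
  read 1, top X: go to q_2, push ε → (q_2, 1, #)
  read 1, top #: go to q_2, push ε → (q_2, ε, ε)
All input consumed and the stack is empty.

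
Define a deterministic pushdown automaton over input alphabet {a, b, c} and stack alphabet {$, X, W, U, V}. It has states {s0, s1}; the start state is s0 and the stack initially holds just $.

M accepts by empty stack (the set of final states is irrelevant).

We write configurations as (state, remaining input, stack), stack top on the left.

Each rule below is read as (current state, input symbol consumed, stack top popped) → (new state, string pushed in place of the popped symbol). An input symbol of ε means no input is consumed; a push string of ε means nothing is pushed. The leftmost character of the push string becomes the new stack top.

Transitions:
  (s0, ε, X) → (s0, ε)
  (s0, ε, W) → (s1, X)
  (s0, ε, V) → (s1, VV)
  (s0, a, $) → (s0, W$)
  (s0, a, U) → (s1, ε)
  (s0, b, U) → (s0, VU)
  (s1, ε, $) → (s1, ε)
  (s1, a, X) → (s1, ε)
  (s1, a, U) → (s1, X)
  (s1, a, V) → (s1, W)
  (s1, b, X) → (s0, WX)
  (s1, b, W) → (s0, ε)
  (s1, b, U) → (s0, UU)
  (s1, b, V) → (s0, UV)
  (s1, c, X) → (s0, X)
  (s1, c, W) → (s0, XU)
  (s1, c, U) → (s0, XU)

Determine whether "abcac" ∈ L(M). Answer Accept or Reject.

(s0, abcac, $)
  read a, top $: go to s0, push W$ → (s0, bcac, W$)
  ε-move, top W: go to s1, push X → (s1, bcac, X$)
  read b, top X: go to s0, push WX → (s0, cac, WX$)
  ε-move, top W: go to s1, push X → (s1, cac, XX$)
  read c, top X: go to s0, push X → (s0, ac, XX$)
  ε-move, top X: go to s0, push ε → (s0, ac, X$)
  ε-move, top X: go to s0, push ε → (s0, ac, $)
  read a, top $: go to s0, push W$ → (s0, c, W$)
  ε-move, top W: go to s1, push X → (s1, c, X$)
  read c, top X: go to s0, push X → (s0, ε, X$)
  ε-move, top X: go to s0, push ε → (s0, ε, $)
All input consumed; stack is $, not empty, and no further ε-move applies.

Reject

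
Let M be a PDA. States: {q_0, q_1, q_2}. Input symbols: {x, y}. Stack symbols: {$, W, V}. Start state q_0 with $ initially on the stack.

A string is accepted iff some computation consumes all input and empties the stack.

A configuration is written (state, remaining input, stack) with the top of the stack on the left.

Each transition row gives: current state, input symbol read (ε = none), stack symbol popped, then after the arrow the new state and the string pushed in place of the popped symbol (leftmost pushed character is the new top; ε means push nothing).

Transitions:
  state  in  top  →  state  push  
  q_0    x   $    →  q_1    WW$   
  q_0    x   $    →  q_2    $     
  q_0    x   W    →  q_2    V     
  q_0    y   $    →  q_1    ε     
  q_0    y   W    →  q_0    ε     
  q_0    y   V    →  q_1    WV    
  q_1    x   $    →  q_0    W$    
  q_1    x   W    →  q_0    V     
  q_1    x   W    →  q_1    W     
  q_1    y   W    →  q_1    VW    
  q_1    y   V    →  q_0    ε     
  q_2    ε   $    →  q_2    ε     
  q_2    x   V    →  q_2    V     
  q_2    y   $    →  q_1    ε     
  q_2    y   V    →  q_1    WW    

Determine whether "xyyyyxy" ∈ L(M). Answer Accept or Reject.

Accept

One accepting computation: (q_0, xyyyyxy, $) ⊢ (q_1, yyyyxy, WW$) ⊢ (q_1, yyyxy, VWW$) ⊢ (q_0, yyxy, WW$) ⊢ (q_0, yxy, W$) ⊢ (q_0, xy, $) ⊢ (q_2, y, $) ⊢ (q_1, ε, ε)
All input consumed and the stack is empty.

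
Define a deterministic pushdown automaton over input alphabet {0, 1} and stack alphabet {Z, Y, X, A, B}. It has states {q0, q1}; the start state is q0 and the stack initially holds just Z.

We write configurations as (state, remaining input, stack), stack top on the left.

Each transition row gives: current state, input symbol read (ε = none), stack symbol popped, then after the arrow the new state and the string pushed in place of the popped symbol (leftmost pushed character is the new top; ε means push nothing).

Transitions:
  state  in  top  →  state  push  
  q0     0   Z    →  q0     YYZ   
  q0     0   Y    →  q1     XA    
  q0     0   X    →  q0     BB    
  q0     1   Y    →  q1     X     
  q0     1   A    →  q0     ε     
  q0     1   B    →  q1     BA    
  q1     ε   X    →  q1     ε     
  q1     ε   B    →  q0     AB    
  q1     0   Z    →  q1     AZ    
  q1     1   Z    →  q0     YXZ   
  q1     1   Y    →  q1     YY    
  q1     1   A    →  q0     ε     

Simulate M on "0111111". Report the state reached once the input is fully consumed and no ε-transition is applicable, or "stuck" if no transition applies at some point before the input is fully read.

(q0, 0111111, Z)
  read 0, top Z: go to q0, push YYZ → (q0, 111111, YYZ)
  read 1, top Y: go to q1, push X → (q1, 11111, XYZ)
  ε-move, top X: go to q1, push ε → (q1, 11111, YZ)
  read 1, top Y: go to q1, push YY → (q1, 1111, YYZ)
  read 1, top Y: go to q1, push YY → (q1, 111, YYYZ)
  read 1, top Y: go to q1, push YY → (q1, 11, YYYYZ)
  read 1, top Y: go to q1, push YY → (q1, 1, YYYYYZ)
  read 1, top Y: go to q1, push YY → (q1, ε, YYYYYYZ)
All input consumed; M is in state q1.

q1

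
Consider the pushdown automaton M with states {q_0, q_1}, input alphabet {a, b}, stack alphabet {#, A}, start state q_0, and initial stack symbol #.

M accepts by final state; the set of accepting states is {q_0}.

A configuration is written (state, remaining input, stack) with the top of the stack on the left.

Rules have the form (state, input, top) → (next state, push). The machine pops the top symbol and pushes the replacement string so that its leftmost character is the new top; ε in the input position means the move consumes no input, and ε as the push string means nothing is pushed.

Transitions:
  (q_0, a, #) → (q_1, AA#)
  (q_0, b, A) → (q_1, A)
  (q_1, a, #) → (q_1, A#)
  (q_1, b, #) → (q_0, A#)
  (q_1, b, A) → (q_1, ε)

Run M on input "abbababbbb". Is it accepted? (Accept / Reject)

No computation consumes all input and reaches a final state.

Reject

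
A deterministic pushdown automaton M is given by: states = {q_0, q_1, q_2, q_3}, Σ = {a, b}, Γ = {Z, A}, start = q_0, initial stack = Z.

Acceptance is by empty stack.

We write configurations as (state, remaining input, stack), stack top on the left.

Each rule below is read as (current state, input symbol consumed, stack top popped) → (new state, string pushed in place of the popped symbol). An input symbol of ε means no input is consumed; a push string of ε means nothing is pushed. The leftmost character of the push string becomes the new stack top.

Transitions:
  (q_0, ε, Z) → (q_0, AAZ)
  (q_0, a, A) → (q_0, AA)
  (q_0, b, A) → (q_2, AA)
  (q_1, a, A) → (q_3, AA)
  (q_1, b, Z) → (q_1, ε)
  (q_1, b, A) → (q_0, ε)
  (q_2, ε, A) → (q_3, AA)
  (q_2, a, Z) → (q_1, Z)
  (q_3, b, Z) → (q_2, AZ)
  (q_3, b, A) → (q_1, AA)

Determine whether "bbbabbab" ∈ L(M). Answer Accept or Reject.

(q_0, bbbabbab, Z) ⊢ (q_0, bbbabbab, AAZ) ⊢ (q_2, bbabbab, AAAZ) ⊢ (q_3, bbabbab, AAAAZ) ⊢ (q_1, babbab, AAAAAZ) ⊢ (q_0, abbab, AAAAZ) ⊢ (q_0, bbab, AAAAAZ) ⊢ (q_2, bab, AAAAAAZ) ⊢ (q_3, bab, AAAAAAAZ) ⊢ (q_1, ab, AAAAAAAAZ) ⊢ (q_3, b, AAAAAAAAAZ) ⊢ (q_1, ε, AAAAAAAAAAZ)
All input consumed; stack is AAAAAAAAAAZ, not empty, and no further ε-move applies.

Reject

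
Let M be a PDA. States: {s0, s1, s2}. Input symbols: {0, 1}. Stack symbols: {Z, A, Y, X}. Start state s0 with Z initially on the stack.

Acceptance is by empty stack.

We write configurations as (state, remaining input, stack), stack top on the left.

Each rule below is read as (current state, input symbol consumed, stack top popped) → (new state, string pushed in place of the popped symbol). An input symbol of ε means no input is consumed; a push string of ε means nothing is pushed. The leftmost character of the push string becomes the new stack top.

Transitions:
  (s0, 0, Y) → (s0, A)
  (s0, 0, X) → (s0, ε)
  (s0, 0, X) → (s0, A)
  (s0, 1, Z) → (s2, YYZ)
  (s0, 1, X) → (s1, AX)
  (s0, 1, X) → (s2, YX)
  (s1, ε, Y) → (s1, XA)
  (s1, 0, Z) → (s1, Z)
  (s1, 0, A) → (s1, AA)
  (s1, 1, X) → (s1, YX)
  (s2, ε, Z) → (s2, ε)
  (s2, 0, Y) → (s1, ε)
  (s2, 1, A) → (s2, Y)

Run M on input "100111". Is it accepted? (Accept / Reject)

Reject

No computation consumes all input and empties the stack.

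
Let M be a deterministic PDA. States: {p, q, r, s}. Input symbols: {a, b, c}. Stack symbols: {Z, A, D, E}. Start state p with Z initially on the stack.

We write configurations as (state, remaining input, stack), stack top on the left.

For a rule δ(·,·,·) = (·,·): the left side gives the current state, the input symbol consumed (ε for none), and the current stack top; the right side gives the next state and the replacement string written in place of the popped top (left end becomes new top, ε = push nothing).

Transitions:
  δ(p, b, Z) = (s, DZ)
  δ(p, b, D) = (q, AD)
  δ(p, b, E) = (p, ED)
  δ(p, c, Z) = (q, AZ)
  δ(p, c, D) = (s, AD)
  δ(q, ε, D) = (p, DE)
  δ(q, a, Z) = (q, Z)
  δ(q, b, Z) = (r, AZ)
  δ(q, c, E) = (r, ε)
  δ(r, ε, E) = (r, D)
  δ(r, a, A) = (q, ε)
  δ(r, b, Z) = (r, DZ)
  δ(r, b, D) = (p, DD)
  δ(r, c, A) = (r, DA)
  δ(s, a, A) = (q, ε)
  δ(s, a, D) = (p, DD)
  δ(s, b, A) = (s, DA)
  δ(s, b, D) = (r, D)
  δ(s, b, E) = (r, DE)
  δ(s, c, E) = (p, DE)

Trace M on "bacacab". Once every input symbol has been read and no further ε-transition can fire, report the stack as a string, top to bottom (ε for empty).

ADEEDZ

(p, bacacab, Z)
  read b, top Z: go to s, push DZ → (s, acacab, DZ)
  read a, top D: go to p, push DD → (p, cacab, DDZ)
  read c, top D: go to s, push AD → (s, acab, ADDZ)
  read a, top A: go to q, push ε → (q, cab, DDZ)
  ε-move, top D: go to p, push DE → (p, cab, DEDZ)
  read c, top D: go to s, push AD → (s, ab, ADEDZ)
  read a, top A: go to q, push ε → (q, b, DEDZ)
  ε-move, top D: go to p, push DE → (p, b, DEEDZ)
  read b, top D: go to q, push AD → (q, ε, ADEEDZ)
All input consumed in state q with stack ADEEDZ.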